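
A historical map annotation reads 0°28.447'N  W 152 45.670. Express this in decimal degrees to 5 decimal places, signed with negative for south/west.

0.47412, -152.76117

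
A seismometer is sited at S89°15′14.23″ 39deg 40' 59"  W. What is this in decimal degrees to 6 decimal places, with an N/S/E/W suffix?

Lat: 15′ + 14.23″ = 15.23717′; 89 + 15.23717/60 = 89.2539528
λ: 39° + 40/60 + 59/3600 = 39 + 0.666667 + 0.016389 = 39.6830556

89.253953° S, 39.683056° W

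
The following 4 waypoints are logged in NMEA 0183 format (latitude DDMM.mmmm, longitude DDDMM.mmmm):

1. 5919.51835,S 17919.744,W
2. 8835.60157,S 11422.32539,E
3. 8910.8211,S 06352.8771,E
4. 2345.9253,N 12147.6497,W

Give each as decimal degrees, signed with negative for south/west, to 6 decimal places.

Point 1:
  Lat: degrees = first 2 digits = 59, minutes = 19.51835; 59 + 19.51835/60 = 59.3253058
  hemisphere S, so the sign is −
  λ: split at 3 digits → 179° and 19.744′; 179 + 19.744/60 = 179.3290667
  hemisphere W, so the sign is −
Point 2:
  φ: degrees = first 2 digits = 88, minutes = 35.60157; 88 + 35.60157/60 = 88.5933595
  S ⇒ negate
  λ: degrees = first 3 digits = 114, minutes = 22.32539; 114 + 22.32539/60 = 114.3720898
  E → positive
Point 3:
  Latitude: degrees = first 2 digits = 89, minutes = 10.8211; 89 + 10.8211/60 = 89.1803517
  S ⇒ negate
  Lon: degrees = first 3 digits = 63, minutes = 52.8771; 63 + 52.8771/60 = 63.8812850
  E ⇒ keep positive
Point 4:
  φ: split at 2 digits → 23° and 45.9253′; 23 + 45.9253/60 = 23.7654217
  N → positive
  Lon: degrees = first 3 digits = 121, minutes = 47.6497; 121 + 47.6497/60 = 121.7941617
  hemisphere W, so the sign is −

1. -59.325306, -179.329067
2. -88.593360, 114.372090
3. -89.180352, 63.881285
4. 23.765422, -121.794162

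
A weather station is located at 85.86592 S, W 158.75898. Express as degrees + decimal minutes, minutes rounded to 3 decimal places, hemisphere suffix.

85° 51.955′ S, 158° 45.539′ W

φ: fractional part 0.865920 → 51.95520 minutes
Lon: fractional part 0.758980 → 45.53880 minutes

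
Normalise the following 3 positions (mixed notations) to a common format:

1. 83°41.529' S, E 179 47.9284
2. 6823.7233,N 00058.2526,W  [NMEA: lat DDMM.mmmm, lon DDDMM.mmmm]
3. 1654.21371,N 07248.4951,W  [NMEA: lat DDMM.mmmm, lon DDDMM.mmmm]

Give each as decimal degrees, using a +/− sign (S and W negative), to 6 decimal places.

1. -83.692150, 179.798807
2. 68.395388, -0.970877
3. 16.903562, -72.808252

Point 1:
  φ: 41.529′ = 0.692150°; total 83.6921500
  S → negative
  Longitude: 179 + 47.9284/60 = 179.7988067
  E ⇒ keep positive
Point 2:
  Lat: degrees = first 2 digits = 68, minutes = 23.7233; 68 + 23.7233/60 = 68.3953883
  N ⇒ keep positive
  λ: split at 3 digits → 000° and 58.2526′; 0 + 58.2526/60 = 0.9708767
  hemisphere W, so the sign is −
Point 3:
  Lat: degrees = first 2 digits = 16, minutes = 54.21371; 16 + 54.21371/60 = 16.9035618
  N ⇒ keep positive
  Longitude: split at 3 digits → 072° and 48.4951′; 72 + 48.4951/60 = 72.8082517
  hemisphere W, so the sign is −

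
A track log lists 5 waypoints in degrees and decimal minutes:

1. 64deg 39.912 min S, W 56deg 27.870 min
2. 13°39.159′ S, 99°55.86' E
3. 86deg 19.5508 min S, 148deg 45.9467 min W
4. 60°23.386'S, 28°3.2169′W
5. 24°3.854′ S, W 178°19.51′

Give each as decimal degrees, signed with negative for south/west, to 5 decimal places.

Point 1:
  Latitude: 39.912′ = 0.665200°; total 64.665200
  hemisphere S, so the sign is −
  λ: 56 + 27.87/60 = 56.464500
  W ⇒ negate
Point 2:
  φ: 13 + 39.159/60 = 13.652650
  hemisphere S, so the sign is −
  Lon: 55.86′ = 0.931000°; total 99.931000
  E → positive
Point 3:
  φ: 86 + 19.5508/60 = 86.325847
  hemisphere S, so the sign is −
  λ: 45.9467′ = 0.765778°; total 148.765778
  hemisphere W, so the sign is −
Point 4:
  Latitude: 60 + 23.386/60 = 60.389767
  S ⇒ negate
  λ: 28 + 3.2169/60 = 28.053615
  hemisphere W, so the sign is −
Point 5:
  Lat: 3.854′ = 0.064233°; total 24.064233
  S → negative
  Longitude: 19.51′ = 0.325167°; total 178.325167
  hemisphere W, so the sign is −

1. -64.66520, -56.46450
2. -13.65265, 99.93100
3. -86.32585, -148.76578
4. -60.38977, -28.05362
5. -24.06423, -178.32517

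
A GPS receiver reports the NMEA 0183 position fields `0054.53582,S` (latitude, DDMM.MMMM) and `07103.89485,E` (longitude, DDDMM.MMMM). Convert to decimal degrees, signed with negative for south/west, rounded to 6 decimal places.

Lat: split at 2 digits → 00° and 54.53582′; 0 + 54.53582/60 = 0.9089303
S → negative
Lon: degrees = first 3 digits = 71, minutes = 3.89485; 71 + 3.89485/60 = 71.0649142
E → positive

-0.908930, 71.064914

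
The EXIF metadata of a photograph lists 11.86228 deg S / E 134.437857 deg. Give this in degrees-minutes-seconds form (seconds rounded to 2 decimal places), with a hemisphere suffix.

Lat: 0.862280° → 51.73680′; 0.73680 × 60 = 44.2080″
Lon: 0.437857 × 60 = 26.27142′ → 26′, remainder × 60 = 16.2852″

11°51′44.21″ S, 134°26′16.29″ E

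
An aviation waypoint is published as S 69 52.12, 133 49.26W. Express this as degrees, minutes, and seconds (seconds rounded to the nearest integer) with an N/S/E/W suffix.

69°52′7″ S, 133°49′16″ W

Lat: fractional minutes 0.12000 × 60 = 7.20″
Longitude: fractional minutes 0.26000 × 60 = 15.60″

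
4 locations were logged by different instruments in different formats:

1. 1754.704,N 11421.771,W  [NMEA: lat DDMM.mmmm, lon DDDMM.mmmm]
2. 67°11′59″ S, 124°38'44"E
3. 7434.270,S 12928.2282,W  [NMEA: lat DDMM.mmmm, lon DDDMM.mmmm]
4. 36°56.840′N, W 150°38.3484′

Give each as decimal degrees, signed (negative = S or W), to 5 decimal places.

Point 1:
  Latitude: split at 2 digits → 17° and 54.704′; 17 + 54.704/60 = 17.911733
  N ⇒ keep positive
  Lon: split at 3 digits → 114° and 21.771′; 114 + 21.771/60 = 114.362850
  W → negative
Point 2:
  Latitude: 67 + 11/60 + 59/3600 = 67.199722
  S → negative
  Lon: 38′ + 44″ = 38.73333′; 124 + 38.73333/60 = 124.645556
  E → positive
Point 3:
  Latitude: split at 2 digits → 74° and 34.27′; 74 + 34.27/60 = 74.571167
  S → negative
  Lon: split at 3 digits → 129° and 28.2282′; 129 + 28.2282/60 = 129.470470
  W ⇒ negate
Point 4:
  φ: 36 + 56.84/60 = 36.947333
  N ⇒ keep positive
  Lon: 38.3484′ = 0.639140°; total 150.639140
  W ⇒ negate

1. 17.91173, -114.36285
2. -67.19972, 124.64556
3. -74.57117, -129.47047
4. 36.94733, -150.63914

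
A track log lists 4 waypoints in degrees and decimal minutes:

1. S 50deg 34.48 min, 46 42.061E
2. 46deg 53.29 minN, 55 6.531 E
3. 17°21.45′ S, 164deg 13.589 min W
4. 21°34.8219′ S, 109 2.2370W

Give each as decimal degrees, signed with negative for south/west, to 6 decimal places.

1. -50.574667, 46.701017
2. 46.888167, 55.108850
3. -17.357500, -164.226483
4. -21.580365, -109.037283

Point 1:
  Lat: 34.48′ = 0.574667°; total 50.5746667
  S → negative
  Longitude: 46 + 42.061/60 = 46.7010167
  E ⇒ keep positive
Point 2:
  Lat: 46 + 53.29/60 = 46.8881667
  N → positive
  Longitude: 6.531′ = 0.108850°; total 55.1088500
  E → positive
Point 3:
  φ: 17 + 21.45/60 = 17.3575000
  S → negative
  λ: 13.589′ = 0.226483°; total 164.2264833
  W → negative
Point 4:
  Lat: 21 + 34.8219/60 = 21.5803650
  S → negative
  λ: 2.237′ = 0.037283°; total 109.0372833
  W ⇒ negate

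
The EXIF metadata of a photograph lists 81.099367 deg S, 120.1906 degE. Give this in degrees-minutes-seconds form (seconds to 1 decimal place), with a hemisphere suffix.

Latitude: 0.099367° → 5.96202′; 0.96202 × 60 = 57.721″
Lon: 0.190600 × 60 = 11.43600′ → 11′, remainder × 60 = 26.160″

81°05′57.7″ S, 120°11′26.2″ E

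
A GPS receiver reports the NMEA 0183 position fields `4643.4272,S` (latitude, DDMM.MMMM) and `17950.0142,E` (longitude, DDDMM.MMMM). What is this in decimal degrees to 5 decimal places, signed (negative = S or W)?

-46.72379, 179.83357

Lat: degrees = first 2 digits = 46, minutes = 43.4272; 46 + 43.4272/60 = 46.723787
S → negative
λ: degrees = first 3 digits = 179, minutes = 50.0142; 179 + 50.0142/60 = 179.833570
E ⇒ keep positive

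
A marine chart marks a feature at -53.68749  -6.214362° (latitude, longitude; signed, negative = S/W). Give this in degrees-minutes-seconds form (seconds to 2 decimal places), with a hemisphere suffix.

Latitude is negative → S; |value| = 53.687490
φ: whole degrees 53; 41.24940′ → 41′ and 14.9640″
Longitude is negative → W; |value| = 6.214362
Lon: 0.214362° → 12.86172′; 0.86172 × 60 = 51.7032″

53°41′14.96″ S, 6°12′51.70″ W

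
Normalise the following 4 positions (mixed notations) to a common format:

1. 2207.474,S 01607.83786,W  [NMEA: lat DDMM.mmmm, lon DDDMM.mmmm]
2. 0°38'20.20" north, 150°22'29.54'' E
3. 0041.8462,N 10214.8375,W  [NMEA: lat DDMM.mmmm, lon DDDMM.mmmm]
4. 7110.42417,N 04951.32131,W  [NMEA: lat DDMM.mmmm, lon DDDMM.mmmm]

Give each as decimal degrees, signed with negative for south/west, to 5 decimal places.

1. -22.12457, -16.13063
2. 0.63894, 150.37487
3. 0.69744, -102.24729
4. 71.17374, -49.85536

Point 1:
  Lat: degrees = first 2 digits = 22, minutes = 7.474; 22 + 7.474/60 = 22.124567
  hemisphere S, so the sign is −
  Longitude: split at 3 digits → 016° and 7.83786′; 16 + 7.83786/60 = 16.130631
  W ⇒ negate
Point 2:
  Latitude: 0 + 38/60 + 20.2/3600 = 0.638944
  N → positive
  Longitude: 150 + 22/60 + 29.54/3600 = 150.374872
  E → positive
Point 3:
  Latitude: degrees = first 2 digits = 0, minutes = 41.8462; 0 + 41.8462/60 = 0.697437
  N ⇒ keep positive
  λ: split at 3 digits → 102° and 14.8375′; 102 + 14.8375/60 = 102.247292
  W → negative
Point 4:
  Latitude: split at 2 digits → 71° and 10.42417′; 71 + 10.42417/60 = 71.173736
  N → positive
  Lon: degrees = first 3 digits = 49, minutes = 51.32131; 49 + 51.32131/60 = 49.855355
  W → negative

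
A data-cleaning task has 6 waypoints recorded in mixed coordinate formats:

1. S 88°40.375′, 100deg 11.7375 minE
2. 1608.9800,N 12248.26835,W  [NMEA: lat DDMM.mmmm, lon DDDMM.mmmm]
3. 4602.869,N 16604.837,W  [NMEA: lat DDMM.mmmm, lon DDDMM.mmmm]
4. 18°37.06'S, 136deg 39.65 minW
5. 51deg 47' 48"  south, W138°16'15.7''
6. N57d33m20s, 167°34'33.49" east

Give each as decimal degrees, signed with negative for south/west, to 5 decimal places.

1. -88.67292, 100.19563
2. 16.14967, -122.80447
3. 46.04782, -166.08062
4. -18.61767, -136.66083
5. -51.79667, -138.27103
6. 57.55556, 167.57597

Point 1:
  φ: 40.375′ = 0.672917°; total 88.672917
  S ⇒ negate
  Longitude: 11.7375′ = 0.195625°; total 100.195625
  E ⇒ keep positive
Point 2:
  Latitude: split at 2 digits → 16° and 8.98′; 16 + 8.98/60 = 16.149667
  N ⇒ keep positive
  λ: degrees = first 3 digits = 122, minutes = 48.26835; 122 + 48.26835/60 = 122.804473
  W ⇒ negate
Point 3:
  φ: split at 2 digits → 46° and 2.869′; 46 + 2.869/60 = 46.047817
  N → positive
  Longitude: degrees = first 3 digits = 166, minutes = 4.837; 166 + 4.837/60 = 166.080617
  W ⇒ negate
Point 4:
  φ: 37.06′ = 0.617667°; total 18.617667
  hemisphere S, so the sign is −
  Lon: 136 + 39.65/60 = 136.660833
  W ⇒ negate
Point 5:
  Lat: 47′ + 48″ = 47.80000′; 51 + 47.80000/60 = 51.796667
  S ⇒ negate
  Longitude: 16′ + 15.7″ = 16.26167′; 138 + 16.26167/60 = 138.271028
  W ⇒ negate
Point 6:
  Latitude: 57 + 33/60 + 20/3600 = 57.555556
  N ⇒ keep positive
  λ: 34′ + 33.49″ = 34.55817′; 167 + 34.55817/60 = 167.575969
  E → positive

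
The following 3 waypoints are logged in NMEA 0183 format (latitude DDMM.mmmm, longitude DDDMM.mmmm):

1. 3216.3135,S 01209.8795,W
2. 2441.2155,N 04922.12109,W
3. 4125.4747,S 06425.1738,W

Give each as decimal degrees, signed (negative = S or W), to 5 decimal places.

1. -32.27189, -12.16466
2. 24.68693, -49.36868
3. -41.42458, -64.41956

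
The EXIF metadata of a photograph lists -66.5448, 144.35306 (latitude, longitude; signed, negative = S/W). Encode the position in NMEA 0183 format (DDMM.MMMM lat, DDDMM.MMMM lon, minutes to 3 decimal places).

Latitude is negative → S; |value| = 66.544800
Lat: 66° + 0.544800 × 60 = 66° 32.68800′
Lon: fractional part 0.353060 → 21.18360 minutes

6632.688,S / 14421.184,E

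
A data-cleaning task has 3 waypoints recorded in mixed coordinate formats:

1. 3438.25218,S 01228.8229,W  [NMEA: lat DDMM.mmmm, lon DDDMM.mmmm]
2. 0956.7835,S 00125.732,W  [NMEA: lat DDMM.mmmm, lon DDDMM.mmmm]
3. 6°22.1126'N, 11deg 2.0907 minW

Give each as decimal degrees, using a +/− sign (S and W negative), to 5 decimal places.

1. -34.63754, -12.48038
2. -9.94639, -1.42887
3. 6.36854, -11.03485

Point 1:
  Lat: split at 2 digits → 34° and 38.25218′; 34 + 38.25218/60 = 34.637536
  S ⇒ negate
  λ: split at 3 digits → 012° and 28.8229′; 12 + 28.8229/60 = 12.480382
  hemisphere W, so the sign is −
Point 2:
  Lat: split at 2 digits → 09° and 56.7835′; 9 + 56.7835/60 = 9.946392
  hemisphere S, so the sign is −
  λ: split at 3 digits → 001° and 25.732′; 1 + 25.732/60 = 1.428867
  hemisphere W, so the sign is −
Point 3:
  φ: 22.1126′ = 0.368543°; total 6.368543
  N ⇒ keep positive
  Lon: 11 + 2.0907/60 = 11.034845
  W ⇒ negate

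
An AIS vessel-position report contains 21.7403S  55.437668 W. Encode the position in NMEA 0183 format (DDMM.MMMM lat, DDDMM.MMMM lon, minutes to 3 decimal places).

φ: 21° + 0.740300 × 60 = 21° 44.41800′
λ: 55° + 0.437668 × 60 = 55° 26.26008′

2144.418,S / 05526.260,W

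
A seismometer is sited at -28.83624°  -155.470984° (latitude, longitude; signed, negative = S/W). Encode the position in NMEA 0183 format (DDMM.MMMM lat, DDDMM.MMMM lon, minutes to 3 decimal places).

2850.174,S / 15528.259,W

Latitude is negative → S; |value| = 28.836240
φ: fractional part 0.836240 → 50.17440 minutes
Longitude is negative → W; |value| = 155.470984
Lon: fractional part 0.470984 → 28.25904 minutes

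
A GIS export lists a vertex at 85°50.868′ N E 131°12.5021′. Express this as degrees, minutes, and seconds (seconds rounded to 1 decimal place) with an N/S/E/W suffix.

85°50′52.1″ N, 131°12′30.1″ E

Lat: 50.86800′ → 50′ and 0.86800 × 60 = 52.080″
λ: 12.50210′ → 12′ and 0.50210 × 60 = 30.126″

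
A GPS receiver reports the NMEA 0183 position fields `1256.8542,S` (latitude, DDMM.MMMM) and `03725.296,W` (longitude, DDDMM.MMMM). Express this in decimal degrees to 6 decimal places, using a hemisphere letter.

Latitude: split at 2 digits → 12° and 56.8542′; 12 + 56.8542/60 = 12.9475700
λ: split at 3 digits → 037° and 25.296′; 37 + 25.296/60 = 37.4216000

12.947570° S, 37.421600° W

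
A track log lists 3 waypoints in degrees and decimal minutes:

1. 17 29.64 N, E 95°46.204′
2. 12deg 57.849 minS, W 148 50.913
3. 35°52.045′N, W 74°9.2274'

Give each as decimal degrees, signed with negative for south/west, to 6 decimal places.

1. 17.494000, 95.770067
2. -12.964150, -148.848550
3. 35.867417, -74.153790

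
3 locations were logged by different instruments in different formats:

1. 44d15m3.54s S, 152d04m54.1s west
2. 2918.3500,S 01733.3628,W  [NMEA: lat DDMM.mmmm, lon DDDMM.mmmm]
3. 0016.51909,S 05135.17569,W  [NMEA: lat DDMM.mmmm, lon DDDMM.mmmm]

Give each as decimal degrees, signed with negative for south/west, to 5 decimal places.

1. -44.25098, -152.08169
2. -29.30583, -17.55605
3. -0.27532, -51.58626

Point 1:
  φ: 15′ + 3.54″ = 15.05900′; 44 + 15.05900/60 = 44.250983
  S → negative
  λ: 4′ + 54.1″ = 4.90167′; 152 + 4.90167/60 = 152.081694
  hemisphere W, so the sign is −
Point 2:
  φ: split at 2 digits → 29° and 18.35′; 29 + 18.35/60 = 29.305833
  hemisphere S, so the sign is −
  Lon: split at 3 digits → 017° and 33.3628′; 17 + 33.3628/60 = 17.556047
  hemisphere W, so the sign is −
Point 3:
  φ: degrees = first 2 digits = 0, minutes = 16.51909; 0 + 16.51909/60 = 0.275318
  hemisphere S, so the sign is −
  Lon: degrees = first 3 digits = 51, minutes = 35.17569; 51 + 35.17569/60 = 51.586262
  W → negative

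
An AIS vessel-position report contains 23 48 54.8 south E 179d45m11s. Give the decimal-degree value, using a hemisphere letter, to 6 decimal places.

23.815222° S, 179.753056° E

Latitude: 48′ + 54.8″ = 48.91333′; 23 + 48.91333/60 = 23.8152222
Lon: 179 + 45/60 + 11/3600 = 179.7530556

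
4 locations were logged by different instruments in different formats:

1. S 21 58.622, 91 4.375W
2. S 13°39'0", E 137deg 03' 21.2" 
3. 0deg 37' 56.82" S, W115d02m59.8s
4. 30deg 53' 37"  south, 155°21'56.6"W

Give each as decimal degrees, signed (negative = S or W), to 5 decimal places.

1. -21.97703, -91.07292
2. -13.65000, 137.05589
3. -0.63245, -115.04994
4. -30.89361, -155.36572

Point 1:
  Lat: 21 + 58.622/60 = 21.977033
  S ⇒ negate
  λ: 91 + 4.375/60 = 91.072917
  W ⇒ negate
Point 2:
  Lat: 39′ + 0″ = 39.00000′; 13 + 39.00000/60 = 13.650000
  S → negative
  Lon: 137° + 3/60 + 21.2/3600 = 137 + 0.050000 + 0.005889 = 137.055889
  E → positive
Point 3:
  φ: 37′ + 56.82″ = 37.94700′; 0 + 37.94700/60 = 0.632450
  hemisphere S, so the sign is −
  λ: 115° + 2/60 + 59.8/3600 = 115 + 0.033333 + 0.016611 = 115.049944
  hemisphere W, so the sign is −
Point 4:
  φ: 30° + 53/60 + 37/3600 = 30 + 0.883333 + 0.010278 = 30.893611
  hemisphere S, so the sign is −
  λ: 155 + 21/60 + 56.6/3600 = 155.365722
  hemisphere W, so the sign is −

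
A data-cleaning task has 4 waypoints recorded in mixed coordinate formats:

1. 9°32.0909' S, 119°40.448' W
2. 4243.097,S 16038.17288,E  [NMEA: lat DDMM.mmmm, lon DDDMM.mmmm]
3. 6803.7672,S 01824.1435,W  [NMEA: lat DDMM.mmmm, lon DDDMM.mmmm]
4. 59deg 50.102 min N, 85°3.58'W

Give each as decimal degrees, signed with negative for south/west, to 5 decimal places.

Point 1:
  Lat: 32.0909′ = 0.534848°; total 9.534848
  hemisphere S, so the sign is −
  λ: 40.448′ = 0.674133°; total 119.674133
  W ⇒ negate
Point 2:
  φ: degrees = first 2 digits = 42, minutes = 43.097; 42 + 43.097/60 = 42.718283
  S → negative
  Longitude: split at 3 digits → 160° and 38.17288′; 160 + 38.17288/60 = 160.636215
  E → positive
Point 3:
  Lat: degrees = first 2 digits = 68, minutes = 3.7672; 68 + 3.7672/60 = 68.062787
  S ⇒ negate
  Lon: split at 3 digits → 018° and 24.1435′; 18 + 24.1435/60 = 18.402392
  hemisphere W, so the sign is −
Point 4:
  φ: 50.102′ = 0.835033°; total 59.835033
  N ⇒ keep positive
  Lon: 3.58′ = 0.059667°; total 85.059667
  hemisphere W, so the sign is −

1. -9.53485, -119.67413
2. -42.71828, 160.63621
3. -68.06279, -18.40239
4. 59.83503, -85.05967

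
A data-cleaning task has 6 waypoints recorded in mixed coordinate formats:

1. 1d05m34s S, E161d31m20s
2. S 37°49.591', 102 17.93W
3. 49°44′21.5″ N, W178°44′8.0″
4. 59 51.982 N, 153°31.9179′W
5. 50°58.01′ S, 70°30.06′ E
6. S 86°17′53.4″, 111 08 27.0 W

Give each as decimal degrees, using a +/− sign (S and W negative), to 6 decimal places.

1. -1.092778, 161.522222
2. -37.826517, -102.298833
3. 49.739306, -178.735556
4. 59.866367, -153.531965
5. -50.966833, 70.501000
6. -86.298167, -111.140833

Point 1:
  φ: 1° + 5/60 + 34/3600 = 1 + 0.083333 + 0.009444 = 1.0927778
  hemisphere S, so the sign is −
  Lon: 161° + 31/60 + 20/3600 = 161 + 0.516667 + 0.005556 = 161.5222222
  E → positive
Point 2:
  Latitude: 49.591′ = 0.826517°; total 37.8265167
  hemisphere S, so the sign is −
  λ: 102 + 17.93/60 = 102.2988333
  W → negative
Point 3:
  Latitude: 49 + 44/60 + 21.5/3600 = 49.7393056
  N ⇒ keep positive
  Lon: 178° + 44/60 + 8/3600 = 178 + 0.733333 + 0.002222 = 178.7355556
  hemisphere W, so the sign is −
Point 4:
  Lat: 59 + 51.982/60 = 59.8663667
  N → positive
  Lon: 153 + 31.9179/60 = 153.5319650
  W → negative
Point 5:
  Latitude: 50 + 58.01/60 = 50.9668333
  hemisphere S, so the sign is −
  Lon: 70 + 30.06/60 = 70.5010000
  E → positive
Point 6:
  Latitude: 86 + 17/60 + 53.4/3600 = 86.2981667
  S ⇒ negate
  Longitude: 8′ + 27″ = 8.45000′; 111 + 8.45000/60 = 111.1408333
  W ⇒ negate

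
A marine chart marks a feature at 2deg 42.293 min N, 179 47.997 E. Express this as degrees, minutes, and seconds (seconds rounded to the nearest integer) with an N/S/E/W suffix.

2°42′18″ N, 179°48′0″ E

Latitude: 42.29300′ → 42′ and 0.29300 × 60 = 17.58″
Lon: 47.99700′ → 47′ and 0.99700 × 60 = 59.82″
rounding carry → 179°48′0″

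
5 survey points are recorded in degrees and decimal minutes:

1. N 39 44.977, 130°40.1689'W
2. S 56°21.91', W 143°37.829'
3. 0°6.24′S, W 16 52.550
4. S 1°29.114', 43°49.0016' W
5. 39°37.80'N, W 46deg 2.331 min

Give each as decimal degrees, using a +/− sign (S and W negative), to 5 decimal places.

1. 39.74962, -130.66948
2. -56.36517, -143.63048
3. -0.10400, -16.87583
4. -1.48523, -43.81669
5. 39.63000, -46.03885

Point 1:
  φ: 39 + 44.977/60 = 39.749617
  N → positive
  λ: 40.1689′ = 0.669482°; total 130.669482
  W ⇒ negate
Point 2:
  φ: 56 + 21.91/60 = 56.365167
  S → negative
  λ: 37.829′ = 0.630483°; total 143.630483
  W ⇒ negate
Point 3:
  φ: 6.24′ = 0.104000°; total 0.104000
  hemisphere S, so the sign is −
  Longitude: 16 + 52.55/60 = 16.875833
  W → negative
Point 4:
  Lat: 29.114′ = 0.485233°; total 1.485233
  hemisphere S, so the sign is −
  Longitude: 43 + 49.0016/60 = 43.816693
  hemisphere W, so the sign is −
Point 5:
  Lat: 39 + 37.8/60 = 39.630000
  N ⇒ keep positive
  Longitude: 2.331′ = 0.038850°; total 46.038850
  W → negative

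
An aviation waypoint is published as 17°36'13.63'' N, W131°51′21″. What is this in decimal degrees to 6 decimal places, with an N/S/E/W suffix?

17.603786° N, 131.855833° W

φ: 36′ + 13.63″ = 36.22717′; 17 + 36.22717/60 = 17.6037861
Lon: 131 + 51/60 + 21/3600 = 131.8558333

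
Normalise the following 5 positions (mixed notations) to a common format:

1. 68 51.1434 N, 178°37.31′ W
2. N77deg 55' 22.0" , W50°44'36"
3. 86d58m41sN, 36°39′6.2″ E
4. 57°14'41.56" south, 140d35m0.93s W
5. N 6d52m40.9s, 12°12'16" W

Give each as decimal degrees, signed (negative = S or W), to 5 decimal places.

1. 68.85239, -178.62183
2. 77.92278, -50.74333
3. 86.97806, 36.65172
4. -57.24488, -140.58359
5. 6.87803, -12.20444

Point 1:
  Latitude: 68 + 51.1434/60 = 68.852390
  N ⇒ keep positive
  Longitude: 37.31′ = 0.621833°; total 178.621833
  W → negative
Point 2:
  Latitude: 77° + 55/60 + 22/3600 = 77 + 0.916667 + 0.006111 = 77.922778
  N → positive
  Lon: 44′ + 36″ = 44.60000′; 50 + 44.60000/60 = 50.743333
  W ⇒ negate
Point 3:
  Latitude: 58′ + 41″ = 58.68333′; 86 + 58.68333/60 = 86.978056
  N → positive
  Longitude: 36 + 39/60 + 6.2/3600 = 36.651722
  E → positive
Point 4:
  Lat: 14′ + 41.56″ = 14.69267′; 57 + 14.69267/60 = 57.244878
  S → negative
  Longitude: 140 + 35/60 + 0.93/3600 = 140.583592
  W → negative
Point 5:
  Latitude: 52′ + 40.9″ = 52.68167′; 6 + 52.68167/60 = 6.878028
  N → positive
  Lon: 12′ + 16″ = 12.26667′; 12 + 12.26667/60 = 12.204444
  hemisphere W, so the sign is −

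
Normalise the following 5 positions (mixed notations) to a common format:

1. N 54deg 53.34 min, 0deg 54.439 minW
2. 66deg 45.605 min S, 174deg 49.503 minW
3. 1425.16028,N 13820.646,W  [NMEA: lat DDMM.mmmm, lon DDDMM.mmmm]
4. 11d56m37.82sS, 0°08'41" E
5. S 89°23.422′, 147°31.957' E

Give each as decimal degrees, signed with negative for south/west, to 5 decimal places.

1. 54.88900, -0.90732
2. -66.76008, -174.82505
3. 14.41934, -138.34410
4. -11.94384, 0.14472
5. -89.39037, 147.53262

Point 1:
  Lat: 53.34′ = 0.889000°; total 54.889000
  N → positive
  λ: 0 + 54.439/60 = 0.907317
  W → negative
Point 2:
  Latitude: 66 + 45.605/60 = 66.760083
  hemisphere S, so the sign is −
  Longitude: 174 + 49.503/60 = 174.825050
  W ⇒ negate
Point 3:
  φ: degrees = first 2 digits = 14, minutes = 25.16028; 14 + 25.16028/60 = 14.419338
  N → positive
  Longitude: degrees = first 3 digits = 138, minutes = 20.646; 138 + 20.646/60 = 138.344100
  hemisphere W, so the sign is −
Point 4:
  Latitude: 56′ + 37.82″ = 56.63033′; 11 + 56.63033/60 = 11.943839
  hemisphere S, so the sign is −
  Longitude: 0° + 8/60 + 41/3600 = 0 + 0.133333 + 0.011389 = 0.144722
  E → positive
Point 5:
  φ: 89 + 23.422/60 = 89.390367
  S ⇒ negate
  λ: 31.957′ = 0.532617°; total 147.532617
  E ⇒ keep positive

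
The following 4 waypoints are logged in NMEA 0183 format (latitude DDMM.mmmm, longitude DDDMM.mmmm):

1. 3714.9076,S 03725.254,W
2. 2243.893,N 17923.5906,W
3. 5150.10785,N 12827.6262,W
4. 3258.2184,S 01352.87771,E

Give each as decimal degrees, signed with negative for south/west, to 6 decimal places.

Point 1:
  φ: split at 2 digits → 37° and 14.9076′; 37 + 14.9076/60 = 37.2484600
  hemisphere S, so the sign is −
  Longitude: degrees = first 3 digits = 37, minutes = 25.254; 37 + 25.254/60 = 37.4209000
  W → negative
Point 2:
  φ: degrees = first 2 digits = 22, minutes = 43.893; 22 + 43.893/60 = 22.7315500
  N ⇒ keep positive
  Lon: degrees = first 3 digits = 179, minutes = 23.5906; 179 + 23.5906/60 = 179.3931767
  hemisphere W, so the sign is −
Point 3:
  Latitude: split at 2 digits → 51° and 50.10785′; 51 + 50.10785/60 = 51.8351308
  N ⇒ keep positive
  λ: degrees = first 3 digits = 128, minutes = 27.6262; 128 + 27.6262/60 = 128.4604367
  hemisphere W, so the sign is −
Point 4:
  Lat: degrees = first 2 digits = 32, minutes = 58.2184; 32 + 58.2184/60 = 32.9703067
  S → negative
  λ: split at 3 digits → 013° and 52.87771′; 13 + 52.87771/60 = 13.8812952
  E → positive

1. -37.248460, -37.420900
2. 22.731550, -179.393177
3. 51.835131, -128.460437
4. -32.970307, 13.881295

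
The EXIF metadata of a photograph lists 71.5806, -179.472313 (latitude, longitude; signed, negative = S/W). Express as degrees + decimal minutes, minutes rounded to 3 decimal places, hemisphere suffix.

71° 34.836′ N, 179° 28.339′ W

φ: minutes = (71.580600 − 71) × 60 = 34.83600
Longitude is negative → W; |value| = 179.472313
Lon: minutes = (179.472313 − 179) × 60 = 28.33878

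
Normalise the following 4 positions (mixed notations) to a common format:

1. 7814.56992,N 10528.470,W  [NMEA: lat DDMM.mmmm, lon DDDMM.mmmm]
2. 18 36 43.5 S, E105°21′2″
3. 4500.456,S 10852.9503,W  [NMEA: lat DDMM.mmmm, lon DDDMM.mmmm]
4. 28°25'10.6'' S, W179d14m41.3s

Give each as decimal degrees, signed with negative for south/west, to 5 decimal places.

1. 78.24283, -105.47450
2. -18.61208, 105.35056
3. -45.00760, -108.88251
4. -28.41961, -179.24481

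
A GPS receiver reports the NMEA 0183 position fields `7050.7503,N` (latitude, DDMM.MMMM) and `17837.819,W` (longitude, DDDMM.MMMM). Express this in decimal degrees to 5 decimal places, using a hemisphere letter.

70.84584° N, 178.63032° W

φ: degrees = first 2 digits = 70, minutes = 50.7503; 70 + 50.7503/60 = 70.845838
λ: degrees = first 3 digits = 178, minutes = 37.819; 178 + 37.819/60 = 178.630317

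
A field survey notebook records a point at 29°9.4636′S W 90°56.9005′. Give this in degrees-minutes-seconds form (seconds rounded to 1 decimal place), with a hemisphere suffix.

Lat: fractional minutes 0.46360 × 60 = 27.816″
λ: 56.90050′ → 56′ and 0.90050 × 60 = 54.030″

29°09′27.8″ S, 90°56′54.0″ W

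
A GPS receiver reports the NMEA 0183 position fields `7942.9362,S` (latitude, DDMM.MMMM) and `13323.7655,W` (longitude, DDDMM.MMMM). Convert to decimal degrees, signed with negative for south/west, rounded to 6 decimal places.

Latitude: degrees = first 2 digits = 79, minutes = 42.9362; 79 + 42.9362/60 = 79.7156033
S ⇒ negate
Longitude: degrees = first 3 digits = 133, minutes = 23.7655; 133 + 23.7655/60 = 133.3960917
W → negative

-79.715603, -133.396092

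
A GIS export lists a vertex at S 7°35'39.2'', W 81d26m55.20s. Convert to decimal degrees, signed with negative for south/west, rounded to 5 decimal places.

φ: 7 + 35/60 + 39.2/3600 = 7.594222
hemisphere S, so the sign is −
λ: 26′ + 55.2″ = 26.92000′; 81 + 26.92000/60 = 81.448667
W ⇒ negate

-7.59422, -81.44867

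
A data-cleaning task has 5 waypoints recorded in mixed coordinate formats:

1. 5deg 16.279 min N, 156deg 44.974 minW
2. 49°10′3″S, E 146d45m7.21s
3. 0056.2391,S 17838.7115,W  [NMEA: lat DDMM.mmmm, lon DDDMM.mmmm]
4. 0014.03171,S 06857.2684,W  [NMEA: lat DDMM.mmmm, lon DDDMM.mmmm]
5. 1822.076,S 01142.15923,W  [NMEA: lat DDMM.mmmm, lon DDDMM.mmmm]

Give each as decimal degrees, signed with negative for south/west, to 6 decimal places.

Point 1:
  Lat: 16.279′ = 0.271317°; total 5.2713167
  N → positive
  Longitude: 44.974′ = 0.749567°; total 156.7495667
  hemisphere W, so the sign is −
Point 2:
  φ: 10′ + 3″ = 10.05000′; 49 + 10.05000/60 = 49.1675000
  hemisphere S, so the sign is −
  Longitude: 146° + 45/60 + 7.21/3600 = 146 + 0.750000 + 0.002003 = 146.7520028
  E → positive
Point 3:
  Lat: degrees = first 2 digits = 0, minutes = 56.2391; 0 + 56.2391/60 = 0.9373183
  S ⇒ negate
  λ: degrees = first 3 digits = 178, minutes = 38.7115; 178 + 38.7115/60 = 178.6451917
  W → negative
Point 4:
  Lat: degrees = first 2 digits = 0, minutes = 14.03171; 0 + 14.03171/60 = 0.2338618
  S ⇒ negate
  Lon: degrees = first 3 digits = 68, minutes = 57.2684; 68 + 57.2684/60 = 68.9544733
  W ⇒ negate
Point 5:
  Lat: split at 2 digits → 18° and 22.076′; 18 + 22.076/60 = 18.3679333
  hemisphere S, so the sign is −
  λ: split at 3 digits → 011° and 42.15923′; 11 + 42.15923/60 = 11.7026538
  hemisphere W, so the sign is −

1. 5.271317, -156.749567
2. -49.167500, 146.752003
3. -0.937318, -178.645192
4. -0.233862, -68.954473
5. -18.367933, -11.702654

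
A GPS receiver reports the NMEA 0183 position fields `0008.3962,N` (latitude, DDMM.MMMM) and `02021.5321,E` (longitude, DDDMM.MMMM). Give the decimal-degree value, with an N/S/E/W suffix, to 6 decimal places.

Lat: split at 2 digits → 00° and 8.3962′; 0 + 8.3962/60 = 0.1399367
Lon: split at 3 digits → 020° and 21.5321′; 20 + 21.5321/60 = 20.3588683

0.139937° N, 20.358868° E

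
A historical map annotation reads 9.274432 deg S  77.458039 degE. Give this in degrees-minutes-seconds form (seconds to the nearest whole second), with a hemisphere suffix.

9°16′28″ S, 77°27′29″ E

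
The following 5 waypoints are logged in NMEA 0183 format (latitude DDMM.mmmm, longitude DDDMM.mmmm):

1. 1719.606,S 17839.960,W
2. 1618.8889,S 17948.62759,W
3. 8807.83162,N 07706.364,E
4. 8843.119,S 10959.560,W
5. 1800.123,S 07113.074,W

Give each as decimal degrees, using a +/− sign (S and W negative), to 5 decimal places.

Point 1:
  Latitude: degrees = first 2 digits = 17, minutes = 19.606; 17 + 19.606/60 = 17.326767
  S → negative
  Lon: degrees = first 3 digits = 178, minutes = 39.96; 178 + 39.96/60 = 178.666000
  W ⇒ negate
Point 2:
  Lat: split at 2 digits → 16° and 18.8889′; 16 + 18.8889/60 = 16.314815
  S → negative
  Lon: split at 3 digits → 179° and 48.62759′; 179 + 48.62759/60 = 179.810460
  W → negative
Point 3:
  Lat: degrees = first 2 digits = 88, minutes = 7.83162; 88 + 7.83162/60 = 88.130527
  N ⇒ keep positive
  Lon: split at 3 digits → 077° and 6.364′; 77 + 6.364/60 = 77.106067
  E ⇒ keep positive
Point 4:
  φ: split at 2 digits → 88° and 43.119′; 88 + 43.119/60 = 88.718650
  S → negative
  Longitude: split at 3 digits → 109° and 59.56′; 109 + 59.56/60 = 109.992667
  W ⇒ negate
Point 5:
  φ: split at 2 digits → 18° and 0.123′; 18 + 0.123/60 = 18.002050
  S → negative
  Longitude: degrees = first 3 digits = 71, minutes = 13.074; 71 + 13.074/60 = 71.217900
  W → negative

1. -17.32677, -178.66600
2. -16.31482, -179.81046
3. 88.13053, 77.10607
4. -88.71865, -109.99267
5. -18.00205, -71.21790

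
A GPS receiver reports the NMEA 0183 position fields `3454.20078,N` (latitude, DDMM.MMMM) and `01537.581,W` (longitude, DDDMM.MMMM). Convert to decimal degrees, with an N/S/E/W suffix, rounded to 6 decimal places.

34.903346° N, 15.626350° W

Latitude: split at 2 digits → 34° and 54.20078′; 34 + 54.20078/60 = 34.9033463
Longitude: degrees = first 3 digits = 15, minutes = 37.581; 15 + 37.581/60 = 15.6263500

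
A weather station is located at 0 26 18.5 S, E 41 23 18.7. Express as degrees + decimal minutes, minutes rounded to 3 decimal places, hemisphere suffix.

0° 26.308′ S, 41° 23.312′ E

Lat: seconds/60 = 0.30833; minutes = 26 + 0.30833 = 26.30833
Lon: seconds/60 = 0.31167; minutes = 23 + 0.31167 = 23.31167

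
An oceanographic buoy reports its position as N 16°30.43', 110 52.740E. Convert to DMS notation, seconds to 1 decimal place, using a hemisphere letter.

Lat: fractional minutes 0.43000 × 60 = 25.800″
Lon: 52.74000′ → 52′ and 0.74000 × 60 = 44.400″

16°30′25.8″ N, 110°52′44.4″ E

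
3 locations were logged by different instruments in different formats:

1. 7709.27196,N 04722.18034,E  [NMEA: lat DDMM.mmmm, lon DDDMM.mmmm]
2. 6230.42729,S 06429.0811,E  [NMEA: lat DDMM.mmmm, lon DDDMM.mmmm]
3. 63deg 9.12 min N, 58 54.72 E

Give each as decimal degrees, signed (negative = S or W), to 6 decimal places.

1. 77.154533, 47.369672
2. -62.507122, 64.484685
3. 63.152000, 58.912000

Point 1:
  φ: split at 2 digits → 77° and 9.27196′; 77 + 9.27196/60 = 77.1545327
  N → positive
  Longitude: split at 3 digits → 047° and 22.18034′; 47 + 22.18034/60 = 47.3696723
  E ⇒ keep positive
Point 2:
  Lat: split at 2 digits → 62° and 30.42729′; 62 + 30.42729/60 = 62.5071215
  S ⇒ negate
  λ: degrees = first 3 digits = 64, minutes = 29.0811; 64 + 29.0811/60 = 64.4846850
  E ⇒ keep positive
Point 3:
  φ: 9.12′ = 0.152000°; total 63.1520000
  N ⇒ keep positive
  Longitude: 58 + 54.72/60 = 58.9120000
  E ⇒ keep positive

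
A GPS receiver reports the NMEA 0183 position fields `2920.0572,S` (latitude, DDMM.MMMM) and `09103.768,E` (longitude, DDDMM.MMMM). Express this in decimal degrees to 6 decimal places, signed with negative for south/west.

-29.334287, 91.062800

φ: degrees = first 2 digits = 29, minutes = 20.0572; 29 + 20.0572/60 = 29.3342867
hemisphere S, so the sign is −
Longitude: degrees = first 3 digits = 91, minutes = 3.768; 91 + 3.768/60 = 91.0628000
E ⇒ keep positive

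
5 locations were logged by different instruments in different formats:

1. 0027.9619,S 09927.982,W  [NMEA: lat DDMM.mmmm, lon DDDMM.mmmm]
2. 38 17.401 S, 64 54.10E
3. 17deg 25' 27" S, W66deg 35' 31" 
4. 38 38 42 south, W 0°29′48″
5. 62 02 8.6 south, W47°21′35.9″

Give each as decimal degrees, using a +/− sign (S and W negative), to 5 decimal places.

1. -0.46603, -99.46637
2. -38.29002, 64.90167
3. -17.42417, -66.59194
4. -38.64500, -0.49667
5. -62.03572, -47.35997

Point 1:
  Latitude: split at 2 digits → 00° and 27.9619′; 0 + 27.9619/60 = 0.466032
  hemisphere S, so the sign is −
  Lon: split at 3 digits → 099° and 27.982′; 99 + 27.982/60 = 99.466367
  W → negative
Point 2:
  Latitude: 38 + 17.401/60 = 38.290017
  S ⇒ negate
  Longitude: 54.1′ = 0.901667°; total 64.901667
  E ⇒ keep positive
Point 3:
  Latitude: 25′ + 27″ = 25.45000′; 17 + 25.45000/60 = 17.424167
  hemisphere S, so the sign is −
  Lon: 66° + 35/60 + 31/3600 = 66 + 0.583333 + 0.008611 = 66.591944
  W → negative
Point 4:
  Latitude: 38° + 38/60 + 42/3600 = 38 + 0.633333 + 0.011667 = 38.645000
  S ⇒ negate
  Longitude: 0° + 29/60 + 48/3600 = 0 + 0.483333 + 0.013333 = 0.496667
  W → negative
Point 5:
  Latitude: 62 + 2/60 + 8.6/3600 = 62.035722
  hemisphere S, so the sign is −
  Longitude: 21′ + 35.9″ = 21.59833′; 47 + 21.59833/60 = 47.359972
  hemisphere W, so the sign is −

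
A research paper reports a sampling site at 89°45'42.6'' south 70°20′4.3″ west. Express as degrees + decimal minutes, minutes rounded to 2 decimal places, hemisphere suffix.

Latitude: seconds/60 = 0.71000; minutes = 45 + 0.71000 = 45.7100
Longitude: seconds/60 = 0.07167; minutes = 20 + 0.07167 = 20.0717

89° 45.71′ S, 70° 20.07′ W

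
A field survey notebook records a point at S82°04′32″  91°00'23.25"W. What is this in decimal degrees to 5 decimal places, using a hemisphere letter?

82.07556° S, 91.00646° W

Lat: 82 + 4/60 + 32/3600 = 82.075556
λ: 0′ + 23.25″ = 0.38750′; 91 + 0.38750/60 = 91.006458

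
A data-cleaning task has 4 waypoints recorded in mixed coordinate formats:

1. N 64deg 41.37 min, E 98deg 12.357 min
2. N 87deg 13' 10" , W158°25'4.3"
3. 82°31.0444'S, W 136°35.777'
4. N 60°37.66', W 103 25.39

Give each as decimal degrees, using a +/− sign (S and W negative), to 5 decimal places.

Point 1:
  φ: 41.37′ = 0.689500°; total 64.689500
  N ⇒ keep positive
  Longitude: 98 + 12.357/60 = 98.205950
  E ⇒ keep positive
Point 2:
  φ: 87 + 13/60 + 10/3600 = 87.219444
  N → positive
  Lon: 158° + 25/60 + 4.3/3600 = 158 + 0.416667 + 0.001194 = 158.417861
  hemisphere W, so the sign is −
Point 3:
  Latitude: 82 + 31.0444/60 = 82.517407
  S → negative
  Longitude: 136 + 35.777/60 = 136.596283
  W ⇒ negate
Point 4:
  Lat: 37.66′ = 0.627667°; total 60.627667
  N ⇒ keep positive
  Longitude: 103 + 25.39/60 = 103.423167
  hemisphere W, so the sign is −

1. 64.68950, 98.20595
2. 87.21944, -158.41786
3. -82.51741, -136.59628
4. 60.62767, -103.42317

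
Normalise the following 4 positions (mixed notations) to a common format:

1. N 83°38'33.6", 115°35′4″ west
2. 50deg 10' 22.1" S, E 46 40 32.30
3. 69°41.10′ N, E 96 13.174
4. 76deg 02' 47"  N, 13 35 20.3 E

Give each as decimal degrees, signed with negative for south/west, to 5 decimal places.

Point 1:
  Lat: 38′ + 33.6″ = 38.56000′; 83 + 38.56000/60 = 83.642667
  N → positive
  Lon: 115 + 35/60 + 4/3600 = 115.584444
  hemisphere W, so the sign is −
Point 2:
  Lat: 10′ + 22.1″ = 10.36833′; 50 + 10.36833/60 = 50.172806
  hemisphere S, so the sign is −
  Longitude: 40′ + 32.3″ = 40.53833′; 46 + 40.53833/60 = 46.675639
  E → positive
Point 3:
  Lat: 41.1′ = 0.685000°; total 69.685000
  N ⇒ keep positive
  Lon: 13.174′ = 0.219567°; total 96.219567
  E ⇒ keep positive
Point 4:
  Lat: 76° + 2/60 + 47/3600 = 76 + 0.033333 + 0.013056 = 76.046389
  N → positive
  λ: 13° + 35/60 + 20.3/3600 = 13 + 0.583333 + 0.005639 = 13.588972
  E → positive

1. 83.64267, -115.58444
2. -50.17281, 46.67564
3. 69.68500, 96.21957
4. 76.04639, 13.58897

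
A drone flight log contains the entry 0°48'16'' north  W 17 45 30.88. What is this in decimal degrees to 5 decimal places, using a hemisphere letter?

0.80444° N, 17.75858° W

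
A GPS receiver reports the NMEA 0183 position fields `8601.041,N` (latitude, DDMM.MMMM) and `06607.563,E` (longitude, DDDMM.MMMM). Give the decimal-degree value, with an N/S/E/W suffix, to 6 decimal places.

86.017350° N, 66.126050° E

Latitude: split at 2 digits → 86° and 1.041′; 86 + 1.041/60 = 86.0173500
λ: degrees = first 3 digits = 66, minutes = 7.563; 66 + 7.563/60 = 66.1260500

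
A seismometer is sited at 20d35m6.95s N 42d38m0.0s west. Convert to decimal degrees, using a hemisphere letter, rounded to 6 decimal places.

20.585264° N, 42.633333° W

Latitude: 35′ + 6.95″ = 35.11583′; 20 + 35.11583/60 = 20.5852639
Lon: 42 + 38/60 + 0/3600 = 42.6333333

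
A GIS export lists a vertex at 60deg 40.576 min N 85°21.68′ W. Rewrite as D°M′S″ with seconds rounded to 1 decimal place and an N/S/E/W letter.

60°40′34.6″ N, 85°21′40.8″ W

Latitude: 40.57600′ → 40′ and 0.57600 × 60 = 34.560″
Lon: 21.68000′ → 21′ and 0.68000 × 60 = 40.800″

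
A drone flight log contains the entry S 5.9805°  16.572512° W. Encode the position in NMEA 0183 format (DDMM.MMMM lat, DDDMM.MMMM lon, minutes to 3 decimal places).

0558.830,S / 01634.351,W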